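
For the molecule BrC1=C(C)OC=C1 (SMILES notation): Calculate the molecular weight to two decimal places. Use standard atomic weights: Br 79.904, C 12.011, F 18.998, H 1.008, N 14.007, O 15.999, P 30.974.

First, the molecular formula is C5H5BrO (counting implicit H from valence).
  Br: 1 × 79.904 = 79.904
  C: 5 × 12.011 = 60.055
  H: 5 × 1.008 = 5.040
  O: 1 × 15.999 = 15.999
Sum: 1×79.904 + 5×12.011 + 5×1.008 + 1×15.999 = 160.998 → 161.00 g/mol.

161.00 g/mol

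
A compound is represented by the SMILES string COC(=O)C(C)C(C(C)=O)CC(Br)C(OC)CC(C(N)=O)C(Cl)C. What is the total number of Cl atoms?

Scan the SMILES for Cl atoms (remember two-letter symbols like Cl and Br are single atoms).
Chlorine count: 1.

1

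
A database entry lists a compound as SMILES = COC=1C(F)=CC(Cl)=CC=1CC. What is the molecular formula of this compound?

Walk through each heavy atom and fill implicit hydrogens from standard valence (C 4, N 3, O 2, S 2, halogen 1):
  atom 1: C, bond orders sum to 1 (valence 4) → 3 H
  atom 2: O, bond orders sum to 2 (valence 2) → 0 H
  atom 3: C, bond orders sum to 4 (valence 4) → 0 H
  atom 4: C, bond orders sum to 4 (valence 4) → 0 H
  atom 5: F (halogen, monovalent) → 0 H
  atom 6: C, bond orders sum to 3 (valence 4) → 1 H
  atom 7: C, bond orders sum to 4 (valence 4) → 0 H
  atom 8: Cl (halogen, monovalent) → 0 H
  atom 9: C, bond orders sum to 3 (valence 4) → 1 H
  atom 10: C, bond orders sum to 4 (valence 4) → 0 H
  atom 11: C, bond orders sum to 2 (valence 4) → 2 H
  atom 12: C, bond orders sum to 1 (valence 4) → 3 H
Totals → C:9, H:10, Cl:1, F:1, O:1.
In Hill order: C9H10ClFO.

C9H10ClFO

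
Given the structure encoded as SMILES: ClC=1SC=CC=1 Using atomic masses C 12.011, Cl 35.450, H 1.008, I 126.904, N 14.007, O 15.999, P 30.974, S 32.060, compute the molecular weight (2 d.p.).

118.58 g/mol

First, the molecular formula is C4H3ClS (counting implicit H from valence).
  C: 4 × 12.011 = 48.044
  Cl: 1 × 35.450 = 35.450
  H: 3 × 1.008 = 3.024
  S: 1 × 32.060 = 32.060
Sum: 4×12.011 + 1×35.450 + 3×1.008 + 1×32.060 = 118.578 → 118.58 g/mol.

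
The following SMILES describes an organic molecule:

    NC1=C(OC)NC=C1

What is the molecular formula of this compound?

Walk through each heavy atom and fill implicit hydrogens from standard valence (C 4, N 3, O 2, S 2, halogen 1):
  atom 1: N, bond orders sum to 1 (valence 3) → 2 H
  atom 2: C, bond orders sum to 4 (valence 4) → 0 H
  atom 3: C, bond orders sum to 4 (valence 4) → 0 H
  atom 4: O, bond orders sum to 2 (valence 2) → 0 H
  atom 5: C, bond orders sum to 1 (valence 4) → 3 H
  atom 6: N, bond orders sum to 2 (valence 3) → 1 H
  atom 7: C, bond orders sum to 3 (valence 4) → 1 H
  atom 8: C, bond orders sum to 3 (valence 4) → 1 H
Totals → C:5, H:8, N:2, O:1.

C5H8N2O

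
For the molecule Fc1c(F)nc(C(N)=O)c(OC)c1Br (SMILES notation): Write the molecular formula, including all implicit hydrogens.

Walk through each heavy atom and fill implicit hydrogens from standard valence (C 4, N 3, O 2, S 2, halogen 1); for lowercase aromatic atoms, an aromatic c carries 1 H when it has two neighbours and 0 H with three, and aromatic n carries 0 H:
  atom 1: F (halogen, monovalent) → 0 H
  atom 2: aromatic c, 3 neighbours → 0 H
  atom 3: aromatic c, 3 neighbours → 0 H
  atom 4: F (halogen, monovalent) → 0 H
  atom 5: aromatic n, 2 neighbours → 0 H
  atom 6: aromatic c, 3 neighbours → 0 H
  atom 7: C, bond orders sum to 4 (valence 4) → 0 H
  atom 8: N, bond orders sum to 1 (valence 3) → 2 H
  atom 9: O, bond orders sum to 2 (valence 2) → 0 H
  atom 10: aromatic c, 3 neighbours → 0 H
  atom 11: O, bond orders sum to 2 (valence 2) → 0 H
  atom 12: C, bond orders sum to 1 (valence 4) → 3 H
  atom 13: aromatic c, 3 neighbours → 0 H
  atom 14: Br (halogen, monovalent) → 0 H
Totals → C:7, H:5, Br:1, F:2, N:2, O:2.
In Hill order: C7H5BrF2N2O2.

C7H5BrF2N2O2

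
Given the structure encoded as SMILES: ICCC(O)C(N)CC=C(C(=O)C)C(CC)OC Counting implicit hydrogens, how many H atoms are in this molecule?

Walk through each heavy atom and fill implicit hydrogens from standard valence (C 4, N 3, O 2, S 2, halogen 1):
  atom 1: I (halogen, monovalent) → 0 H
  atom 2: C, bond orders sum to 2 (valence 4) → 2 H
  atom 3: C, bond orders sum to 2 (valence 4) → 2 H
  atom 4: C, bond orders sum to 3 (valence 4) → 1 H
  atom 5: O, bond orders sum to 1 (valence 2) → 1 H
  atom 6: C, bond orders sum to 3 (valence 4) → 1 H
  atom 7: N, bond orders sum to 1 (valence 3) → 2 H
  atom 8: C, bond orders sum to 2 (valence 4) → 2 H
  atom 9: C, bond orders sum to 3 (valence 4) → 1 H
  atom 10: C, bond orders sum to 4 (valence 4) → 0 H
  atom 11: C, bond orders sum to 4 (valence 4) → 0 H
  atom 12: O, bond orders sum to 2 (valence 2) → 0 H
  atom 13: C, bond orders sum to 1 (valence 4) → 3 H
  atom 14: C, bond orders sum to 3 (valence 4) → 1 H
  atom 15: C, bond orders sum to 2 (valence 4) → 2 H
  atom 16: C, bond orders sum to 1 (valence 4) → 3 H
  atom 17: O, bond orders sum to 2 (valence 2) → 0 H
  atom 18: C, bond orders sum to 1 (valence 4) → 3 H
Total hydrogens: 24.

24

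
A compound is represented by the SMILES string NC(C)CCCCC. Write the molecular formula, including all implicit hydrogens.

C7H17N

Walk through each heavy atom and fill implicit hydrogens from standard valence (C 4, N 3, O 2, S 2, halogen 1):
  atom 1: N, bond orders sum to 1 (valence 3) → 2 H
  atom 2: C, bond orders sum to 3 (valence 4) → 1 H
  atom 3: C, bond orders sum to 1 (valence 4) → 3 H
  atom 4: C, bond orders sum to 2 (valence 4) → 2 H
  atom 5: C, bond orders sum to 2 (valence 4) → 2 H
  atom 6: C, bond orders sum to 2 (valence 4) → 2 H
  atom 7: C, bond orders sum to 2 (valence 4) → 2 H
  atom 8: C, bond orders sum to 1 (valence 4) → 3 H
Totals → C:7, H:17, N:1.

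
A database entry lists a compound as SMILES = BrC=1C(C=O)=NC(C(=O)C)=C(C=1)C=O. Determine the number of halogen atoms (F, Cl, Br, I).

Halogen atoms appear at heavy-atom position 1 (1×Br).
Other groups present: 2 aldehyde, 1 ketone.
Halogen count: 1.

1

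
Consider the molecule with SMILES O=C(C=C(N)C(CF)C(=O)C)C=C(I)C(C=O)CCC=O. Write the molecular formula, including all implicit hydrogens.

Walk through each heavy atom and fill implicit hydrogens from standard valence (C 4, N 3, O 2, S 2, halogen 1):
  atom 1: O, bond orders sum to 2 (valence 2) → 0 H
  atom 2: C, bond orders sum to 4 (valence 4) → 0 H
  atom 3: C, bond orders sum to 3 (valence 4) → 1 H
  atom 4: C, bond orders sum to 4 (valence 4) → 0 H
  atom 5: N, bond orders sum to 1 (valence 3) → 2 H
  atom 6: C, bond orders sum to 3 (valence 4) → 1 H
  atom 7: C, bond orders sum to 2 (valence 4) → 2 H
  atom 8: F (halogen, monovalent) → 0 H
  atom 9: C, bond orders sum to 4 (valence 4) → 0 H
  atom 10: O, bond orders sum to 2 (valence 2) → 0 H
  atom 11: C, bond orders sum to 1 (valence 4) → 3 H
  atom 12: C, bond orders sum to 3 (valence 4) → 1 H
  atom 13: C, bond orders sum to 4 (valence 4) → 0 H
  atom 14: I (halogen, monovalent) → 0 H
  atom 15: C, bond orders sum to 3 (valence 4) → 1 H
  atom 16: C, bond orders sum to 3 (valence 4) → 1 H
  atom 17: O, bond orders sum to 2 (valence 2) → 0 H
  atom 18: C, bond orders sum to 2 (valence 4) → 2 H
  atom 19: C, bond orders sum to 2 (valence 4) → 2 H
  atom 20: C, bond orders sum to 3 (valence 4) → 1 H
  atom 21: O, bond orders sum to 2 (valence 2) → 0 H
Totals → C:14, H:17, F:1, I:1, N:1, O:4.
In Hill order: C14H17FINO4.

C14H17FINO4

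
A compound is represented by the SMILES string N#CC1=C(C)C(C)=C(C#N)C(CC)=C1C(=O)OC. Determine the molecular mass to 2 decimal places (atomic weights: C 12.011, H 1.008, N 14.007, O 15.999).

242.28 g/mol

First, the molecular formula is C14H14N2O2 (counting implicit H from valence).
  C: 14 × 12.011 = 168.154
  H: 14 × 1.008 = 14.112
  N: 2 × 14.007 = 28.014
  O: 2 × 15.999 = 31.998
Sum: 14×12.011 + 14×1.008 + 2×14.007 + 2×15.999 = 242.278 → 242.28 g/mol.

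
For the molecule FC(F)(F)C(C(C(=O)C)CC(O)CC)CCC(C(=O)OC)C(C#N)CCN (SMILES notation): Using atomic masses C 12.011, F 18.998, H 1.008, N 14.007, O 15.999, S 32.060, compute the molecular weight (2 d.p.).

394.43 g/mol

First, the molecular formula is C18H29F3N2O4 (counting implicit H from valence).
  C: 18 × 12.011 = 216.198
  F: 3 × 18.998 = 56.994
  H: 29 × 1.008 = 29.232
  N: 2 × 14.007 = 28.014
  O: 4 × 15.999 = 63.996
Sum: 18×12.011 + 3×18.998 + 29×1.008 + 2×14.007 + 4×15.999 = 394.434 → 394.43 g/mol.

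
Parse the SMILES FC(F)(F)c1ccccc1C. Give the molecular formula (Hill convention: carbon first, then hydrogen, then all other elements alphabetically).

C8H7F3

Walk through each heavy atom and fill implicit hydrogens from standard valence (C 4, N 3, O 2, S 2, halogen 1); for lowercase aromatic atoms, an aromatic c carries 1 H when it has two neighbours and 0 H with three, and aromatic n carries 0 H:
  atom 1: F (halogen, monovalent) → 0 H
  atom 2: C, bond orders sum to 4 (valence 4) → 0 H
  atom 3: F (halogen, monovalent) → 0 H
  atom 4: F (halogen, monovalent) → 0 H
  atom 5: aromatic c, 3 neighbours → 0 H
  atom 6: aromatic c, 2 neighbours → 1 H
  atom 7: aromatic c, 2 neighbours → 1 H
  atom 8: aromatic c, 2 neighbours → 1 H
  atom 9: aromatic c, 2 neighbours → 1 H
  atom 10: aromatic c, 3 neighbours → 0 H
  atom 11: C, bond orders sum to 1 (valence 4) → 3 H
Totals → C:8, H:7, F:3.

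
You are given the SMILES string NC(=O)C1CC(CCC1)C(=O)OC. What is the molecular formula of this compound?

C9H15NO3

Walk through each heavy atom and fill implicit hydrogens from standard valence (C 4, N 3, O 2, S 2, halogen 1):
  atom 1: N, bond orders sum to 1 (valence 3) → 2 H
  atom 2: C, bond orders sum to 4 (valence 4) → 0 H
  atom 3: O, bond orders sum to 2 (valence 2) → 0 H
  atom 4: C, bond orders sum to 3 (valence 4) → 1 H
  atom 5: C, bond orders sum to 2 (valence 4) → 2 H
  atom 6: C, bond orders sum to 3 (valence 4) → 1 H
  atom 7: C, bond orders sum to 2 (valence 4) → 2 H
  atom 8: C, bond orders sum to 2 (valence 4) → 2 H
  atom 9: C, bond orders sum to 2 (valence 4) → 2 H
  atom 10: C, bond orders sum to 4 (valence 4) → 0 H
  atom 11: O, bond orders sum to 2 (valence 2) → 0 H
  atom 12: O, bond orders sum to 2 (valence 2) → 0 H
  atom 13: C, bond orders sum to 1 (valence 4) → 3 H
Totals → C:9, H:15, N:1, O:3.
In Hill order: C9H15NO3.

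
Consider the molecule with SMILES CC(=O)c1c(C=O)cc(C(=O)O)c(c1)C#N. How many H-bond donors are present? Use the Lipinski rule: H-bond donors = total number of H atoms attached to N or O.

1

Donors: find every N or O and count the H atoms it carries.
  atom 3 (O): bond orders sum to 2 → 0 H
  atom 7 (O): bond orders sum to 2 → 0 H
  atom 11 (O): bond orders sum to 2 → 0 H
  atom 12 (O): bond orders sum to 1 → 1 H
  atom 16 (N): bond orders sum to 3 → 0 H
Lipinski HBD = 1.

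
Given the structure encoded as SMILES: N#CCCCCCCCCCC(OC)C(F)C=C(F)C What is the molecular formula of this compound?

C16H27F2NO

Walk through each heavy atom and fill implicit hydrogens from standard valence (C 4, N 3, O 2, S 2, halogen 1):
  atom 1: N, bond orders sum to 3 (valence 3) → 0 H
  atom 2: C, bond orders sum to 4 (valence 4) → 0 H
  atom 3: C, bond orders sum to 2 (valence 4) → 2 H
  atom 4: C, bond orders sum to 2 (valence 4) → 2 H
  atom 5: C, bond orders sum to 2 (valence 4) → 2 H
  atom 6: C, bond orders sum to 2 (valence 4) → 2 H
  atom 7: C, bond orders sum to 2 (valence 4) → 2 H
  atom 8: C, bond orders sum to 2 (valence 4) → 2 H
  atom 9: C, bond orders sum to 2 (valence 4) → 2 H
  atom 10: C, bond orders sum to 2 (valence 4) → 2 H
  atom 11: C, bond orders sum to 2 (valence 4) → 2 H
  atom 12: C, bond orders sum to 3 (valence 4) → 1 H
  atom 13: O, bond orders sum to 2 (valence 2) → 0 H
  atom 14: C, bond orders sum to 1 (valence 4) → 3 H
  atom 15: C, bond orders sum to 3 (valence 4) → 1 H
  atom 16: F (halogen, monovalent) → 0 H
  atom 17: C, bond orders sum to 3 (valence 4) → 1 H
  atom 18: C, bond orders sum to 4 (valence 4) → 0 H
  atom 19: F (halogen, monovalent) → 0 H
  atom 20: C, bond orders sum to 1 (valence 4) → 3 H
Totals → C:16, H:27, F:2, N:1, O:1.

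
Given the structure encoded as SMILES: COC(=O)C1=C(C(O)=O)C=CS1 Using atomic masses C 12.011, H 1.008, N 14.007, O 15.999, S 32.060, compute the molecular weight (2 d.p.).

186.18 g/mol

First, the molecular formula is C7H6O4S (counting implicit H from valence).
  C: 7 × 12.011 = 84.077
  H: 6 × 1.008 = 6.048
  O: 4 × 15.999 = 63.996
  S: 1 × 32.060 = 32.060
Sum: 7×12.011 + 6×1.008 + 4×15.999 + 1×32.060 = 186.181 → 186.18 g/mol.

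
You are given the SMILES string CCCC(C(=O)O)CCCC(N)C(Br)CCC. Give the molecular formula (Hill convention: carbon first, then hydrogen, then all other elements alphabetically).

C13H26BrNO2

Walk through each heavy atom and fill implicit hydrogens from standard valence (C 4, N 3, O 2, S 2, halogen 1):
  atom 1: C, bond orders sum to 1 (valence 4) → 3 H
  atom 2: C, bond orders sum to 2 (valence 4) → 2 H
  atom 3: C, bond orders sum to 2 (valence 4) → 2 H
  atom 4: C, bond orders sum to 3 (valence 4) → 1 H
  atom 5: C, bond orders sum to 4 (valence 4) → 0 H
  atom 6: O, bond orders sum to 2 (valence 2) → 0 H
  atom 7: O, bond orders sum to 1 (valence 2) → 1 H
  atom 8: C, bond orders sum to 2 (valence 4) → 2 H
  atom 9: C, bond orders sum to 2 (valence 4) → 2 H
  atom 10: C, bond orders sum to 2 (valence 4) → 2 H
  atom 11: C, bond orders sum to 3 (valence 4) → 1 H
  atom 12: N, bond orders sum to 1 (valence 3) → 2 H
  atom 13: C, bond orders sum to 3 (valence 4) → 1 H
  atom 14: Br (halogen, monovalent) → 0 H
  atom 15: C, bond orders sum to 2 (valence 4) → 2 H
  atom 16: C, bond orders sum to 2 (valence 4) → 2 H
  atom 17: C, bond orders sum to 1 (valence 4) → 3 H
Totals → C:13, H:26, Br:1, N:1, O:2.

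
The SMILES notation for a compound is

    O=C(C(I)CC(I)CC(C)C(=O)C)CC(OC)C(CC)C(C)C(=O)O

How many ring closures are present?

In SMILES, each pair of matching ring-closure digits denotes one ring-closing bond; the number of such bonds equals the number of independent rings.
Ring-closure bonds here: 0.

0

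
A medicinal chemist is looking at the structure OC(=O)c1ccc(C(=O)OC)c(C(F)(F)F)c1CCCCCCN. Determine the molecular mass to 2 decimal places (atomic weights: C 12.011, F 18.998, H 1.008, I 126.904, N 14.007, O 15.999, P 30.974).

First, the molecular formula is C16H20F3NO4 (counting implicit H from valence).
  C: 16 × 12.011 = 192.176
  F: 3 × 18.998 = 56.994
  H: 20 × 1.008 = 20.160
  N: 1 × 14.007 = 14.007
  O: 4 × 15.999 = 63.996
Sum: 16×12.011 + 3×18.998 + 20×1.008 + 1×14.007 + 4×15.999 = 347.333 → 347.33 g/mol.

347.33 g/mol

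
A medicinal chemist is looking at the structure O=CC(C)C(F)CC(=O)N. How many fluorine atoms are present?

1

Scan the SMILES for F atoms (remember two-letter symbols like Cl and Br are single atoms).
Fluorine count: 1.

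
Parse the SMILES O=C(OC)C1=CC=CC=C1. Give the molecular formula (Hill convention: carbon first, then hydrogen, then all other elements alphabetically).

Walk through each heavy atom and fill implicit hydrogens from standard valence (C 4, N 3, O 2, S 2, halogen 1):
  atom 1: O, bond orders sum to 2 (valence 2) → 0 H
  atom 2: C, bond orders sum to 4 (valence 4) → 0 H
  atom 3: O, bond orders sum to 2 (valence 2) → 0 H
  atom 4: C, bond orders sum to 1 (valence 4) → 3 H
  atom 5: C, bond orders sum to 4 (valence 4) → 0 H
  atom 6: C, bond orders sum to 3 (valence 4) → 1 H
  atom 7: C, bond orders sum to 3 (valence 4) → 1 H
  atom 8: C, bond orders sum to 3 (valence 4) → 1 H
  atom 9: C, bond orders sum to 3 (valence 4) → 1 H
  atom 10: C, bond orders sum to 3 (valence 4) → 1 H
Totals → C:8, H:8, O:2.
In Hill order: C8H8O2.

C8H8O2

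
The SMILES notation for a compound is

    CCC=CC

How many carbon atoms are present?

Count every carbon token in the SMILES (each C, including those in ring-closure positions and inside branches).
Carbon count: 5.

5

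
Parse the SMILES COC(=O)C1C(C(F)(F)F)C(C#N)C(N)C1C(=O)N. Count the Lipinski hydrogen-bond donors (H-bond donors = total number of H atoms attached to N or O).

Donors: find every N or O and count the H atoms it carries.
  atom 2 (O): bond orders sum to 2 → 0 H
  atom 4 (O): bond orders sum to 2 → 0 H
  atom 13 (N): bond orders sum to 3 → 0 H
  atom 15 (N): bond orders sum to 1 → 2 H
  atom 18 (O): bond orders sum to 2 → 0 H
  atom 19 (N): bond orders sum to 1 → 2 H
Lipinski HBD = 4.

4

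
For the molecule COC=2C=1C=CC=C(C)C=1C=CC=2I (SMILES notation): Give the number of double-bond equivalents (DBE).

Degree of unsaturation = (number of rings) + (number of π bonds).
Ring closures in the SMILES: 2.
π bonds: 5 double bonds (each 1 DoU) → 5 DoU from unsaturation.
Total DoU = 2 + 5 = 7.

7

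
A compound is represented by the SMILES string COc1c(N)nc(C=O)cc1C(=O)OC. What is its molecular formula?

Walk through each heavy atom and fill implicit hydrogens from standard valence (C 4, N 3, O 2, S 2, halogen 1); for lowercase aromatic atoms, an aromatic c carries 1 H when it has two neighbours and 0 H with three, and aromatic n carries 0 H:
  atom 1: C, bond orders sum to 1 (valence 4) → 3 H
  atom 2: O, bond orders sum to 2 (valence 2) → 0 H
  atom 3: aromatic c, 3 neighbours → 0 H
  atom 4: aromatic c, 3 neighbours → 0 H
  atom 5: N, bond orders sum to 1 (valence 3) → 2 H
  atom 6: aromatic n, 2 neighbours → 0 H
  atom 7: aromatic c, 3 neighbours → 0 H
  atom 8: C, bond orders sum to 3 (valence 4) → 1 H
  atom 9: O, bond orders sum to 2 (valence 2) → 0 H
  atom 10: aromatic c, 2 neighbours → 1 H
  atom 11: aromatic c, 3 neighbours → 0 H
  atom 12: C, bond orders sum to 4 (valence 4) → 0 H
  atom 13: O, bond orders sum to 2 (valence 2) → 0 H
  atom 14: O, bond orders sum to 2 (valence 2) → 0 H
  atom 15: C, bond orders sum to 1 (valence 4) → 3 H
Totals → C:9, H:10, N:2, O:4.
In Hill order: C9H10N2O4.

C9H10N2O4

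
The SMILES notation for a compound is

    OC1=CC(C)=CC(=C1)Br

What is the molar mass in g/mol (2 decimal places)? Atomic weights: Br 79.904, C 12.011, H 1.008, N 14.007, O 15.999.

First, the molecular formula is C7H7BrO (counting implicit H from valence).
  Br: 1 × 79.904 = 79.904
  C: 7 × 12.011 = 84.077
  H: 7 × 1.008 = 7.056
  O: 1 × 15.999 = 15.999
Sum: 1×79.904 + 7×12.011 + 7×1.008 + 1×15.999 = 187.036 → 187.04 g/mol.

187.04 g/mol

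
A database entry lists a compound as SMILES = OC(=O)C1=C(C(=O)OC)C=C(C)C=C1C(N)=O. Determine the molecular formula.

Walk through each heavy atom and fill implicit hydrogens from standard valence (C 4, N 3, O 2, S 2, halogen 1):
  atom 1: O, bond orders sum to 1 (valence 2) → 1 H
  atom 2: C, bond orders sum to 4 (valence 4) → 0 H
  atom 3: O, bond orders sum to 2 (valence 2) → 0 H
  atom 4: C, bond orders sum to 4 (valence 4) → 0 H
  atom 5: C, bond orders sum to 4 (valence 4) → 0 H
  atom 6: C, bond orders sum to 4 (valence 4) → 0 H
  atom 7: O, bond orders sum to 2 (valence 2) → 0 H
  atom 8: O, bond orders sum to 2 (valence 2) → 0 H
  atom 9: C, bond orders sum to 1 (valence 4) → 3 H
  atom 10: C, bond orders sum to 3 (valence 4) → 1 H
  atom 11: C, bond orders sum to 4 (valence 4) → 0 H
  atom 12: C, bond orders sum to 1 (valence 4) → 3 H
  atom 13: C, bond orders sum to 3 (valence 4) → 1 H
  atom 14: C, bond orders sum to 4 (valence 4) → 0 H
  atom 15: C, bond orders sum to 4 (valence 4) → 0 H
  atom 16: N, bond orders sum to 1 (valence 3) → 2 H
  atom 17: O, bond orders sum to 2 (valence 2) → 0 H
Totals → C:11, H:11, N:1, O:5.

C11H11NO5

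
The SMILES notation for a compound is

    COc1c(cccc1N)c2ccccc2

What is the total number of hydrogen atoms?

13

Walk through each heavy atom and fill implicit hydrogens from standard valence (C 4, N 3, O 2, S 2, halogen 1); for lowercase aromatic atoms, an aromatic c carries 1 H when it has two neighbours and 0 H with three, and aromatic n carries 0 H:
  atom 1: C, bond orders sum to 1 (valence 4) → 3 H
  atom 2: O, bond orders sum to 2 (valence 2) → 0 H
  atom 3: aromatic c, 3 neighbours → 0 H
  atom 4: aromatic c, 3 neighbours → 0 H
  atom 5: aromatic c, 2 neighbours → 1 H
  atom 6: aromatic c, 2 neighbours → 1 H
  atom 7: aromatic c, 2 neighbours → 1 H
  atom 8: aromatic c, 3 neighbours → 0 H
  atom 9: N, bond orders sum to 1 (valence 3) → 2 H
  atom 10: aromatic c, 3 neighbours → 0 H
  atom 11: aromatic c, 2 neighbours → 1 H
  atom 12: aromatic c, 2 neighbours → 1 H
  atom 13: aromatic c, 2 neighbours → 1 H
  atom 14: aromatic c, 2 neighbours → 1 H
  atom 15: aromatic c, 2 neighbours → 1 H
Total hydrogens: 13.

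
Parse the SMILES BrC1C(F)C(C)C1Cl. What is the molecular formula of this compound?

C5H7BrClF

Walk through each heavy atom and fill implicit hydrogens from standard valence (C 4, N 3, O 2, S 2, halogen 1):
  atom 1: Br (halogen, monovalent) → 0 H
  atom 2: C, bond orders sum to 3 (valence 4) → 1 H
  atom 3: C, bond orders sum to 3 (valence 4) → 1 H
  atom 4: F (halogen, monovalent) → 0 H
  atom 5: C, bond orders sum to 3 (valence 4) → 1 H
  atom 6: C, bond orders sum to 1 (valence 4) → 3 H
  atom 7: C, bond orders sum to 3 (valence 4) → 1 H
  atom 8: Cl (halogen, monovalent) → 0 H
Totals → C:5, H:7, Br:1, Cl:1, F:1.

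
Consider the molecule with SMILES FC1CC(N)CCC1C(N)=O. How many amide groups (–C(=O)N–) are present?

The amide motif appears at heavy-atom position 9 in the SMILES.
Other groups present: 1 primary amine.
Amide count: 1.

1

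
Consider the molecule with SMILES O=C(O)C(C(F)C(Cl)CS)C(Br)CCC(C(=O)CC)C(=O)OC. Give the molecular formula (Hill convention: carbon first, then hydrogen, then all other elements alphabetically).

C14H21BrClFO5S

Walk through each heavy atom and fill implicit hydrogens from standard valence (C 4, N 3, O 2, S 2, halogen 1):
  atom 1: O, bond orders sum to 2 (valence 2) → 0 H
  atom 2: C, bond orders sum to 4 (valence 4) → 0 H
  atom 3: O, bond orders sum to 1 (valence 2) → 1 H
  atom 4: C, bond orders sum to 3 (valence 4) → 1 H
  atom 5: C, bond orders sum to 3 (valence 4) → 1 H
  atom 6: F (halogen, monovalent) → 0 H
  atom 7: C, bond orders sum to 3 (valence 4) → 1 H
  atom 8: Cl (halogen, monovalent) → 0 H
  atom 9: C, bond orders sum to 2 (valence 4) → 2 H
  atom 10: S, bond orders sum to 1 (valence 2) → 1 H
  atom 11: C, bond orders sum to 3 (valence 4) → 1 H
  atom 12: Br (halogen, monovalent) → 0 H
  atom 13: C, bond orders sum to 2 (valence 4) → 2 H
  atom 14: C, bond orders sum to 2 (valence 4) → 2 H
  atom 15: C, bond orders sum to 3 (valence 4) → 1 H
  atom 16: C, bond orders sum to 4 (valence 4) → 0 H
  atom 17: O, bond orders sum to 2 (valence 2) → 0 H
  atom 18: C, bond orders sum to 2 (valence 4) → 2 H
  atom 19: C, bond orders sum to 1 (valence 4) → 3 H
  atom 20: C, bond orders sum to 4 (valence 4) → 0 H
  atom 21: O, bond orders sum to 2 (valence 2) → 0 H
  atom 22: O, bond orders sum to 2 (valence 2) → 0 H
  atom 23: C, bond orders sum to 1 (valence 4) → 3 H
Totals → C:14, H:21, Br:1, Cl:1, F:1, O:5, S:1.
In Hill order: C14H21BrClFO5S.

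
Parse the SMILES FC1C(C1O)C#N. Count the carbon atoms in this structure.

Count every carbon token in the SMILES (each C, including those in ring-closure positions and inside branches).
Carbon count: 4.

4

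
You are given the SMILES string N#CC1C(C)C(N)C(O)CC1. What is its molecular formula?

C8H14N2O

Walk through each heavy atom and fill implicit hydrogens from standard valence (C 4, N 3, O 2, S 2, halogen 1):
  atom 1: N, bond orders sum to 3 (valence 3) → 0 H
  atom 2: C, bond orders sum to 4 (valence 4) → 0 H
  atom 3: C, bond orders sum to 3 (valence 4) → 1 H
  atom 4: C, bond orders sum to 3 (valence 4) → 1 H
  atom 5: C, bond orders sum to 1 (valence 4) → 3 H
  atom 6: C, bond orders sum to 3 (valence 4) → 1 H
  atom 7: N, bond orders sum to 1 (valence 3) → 2 H
  atom 8: C, bond orders sum to 3 (valence 4) → 1 H
  atom 9: O, bond orders sum to 1 (valence 2) → 1 H
  atom 10: C, bond orders sum to 2 (valence 4) → 2 H
  atom 11: C, bond orders sum to 2 (valence 4) → 2 H
Totals → C:8, H:14, N:2, O:1.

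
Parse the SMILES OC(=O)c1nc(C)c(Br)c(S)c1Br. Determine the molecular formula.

Walk through each heavy atom and fill implicit hydrogens from standard valence (C 4, N 3, O 2, S 2, halogen 1); for lowercase aromatic atoms, an aromatic c carries 1 H when it has two neighbours and 0 H with three, and aromatic n carries 0 H:
  atom 1: O, bond orders sum to 1 (valence 2) → 1 H
  atom 2: C, bond orders sum to 4 (valence 4) → 0 H
  atom 3: O, bond orders sum to 2 (valence 2) → 0 H
  atom 4: aromatic c, 3 neighbours → 0 H
  atom 5: aromatic n, 2 neighbours → 0 H
  atom 6: aromatic c, 3 neighbours → 0 H
  atom 7: C, bond orders sum to 1 (valence 4) → 3 H
  atom 8: aromatic c, 3 neighbours → 0 H
  atom 9: Br (halogen, monovalent) → 0 H
  atom 10: aromatic c, 3 neighbours → 0 H
  atom 11: S, bond orders sum to 1 (valence 2) → 1 H
  atom 12: aromatic c, 3 neighbours → 0 H
  atom 13: Br (halogen, monovalent) → 0 H
Totals → C:7, H:5, Br:2, N:1, O:2, S:1.
In Hill order: C7H5Br2NO2S.

C7H5Br2NO2S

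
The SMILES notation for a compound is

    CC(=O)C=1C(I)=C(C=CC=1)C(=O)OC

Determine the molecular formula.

C10H9IO3

Walk through each heavy atom and fill implicit hydrogens from standard valence (C 4, N 3, O 2, S 2, halogen 1):
  atom 1: C, bond orders sum to 1 (valence 4) → 3 H
  atom 2: C, bond orders sum to 4 (valence 4) → 0 H
  atom 3: O, bond orders sum to 2 (valence 2) → 0 H
  atom 4: C, bond orders sum to 4 (valence 4) → 0 H
  atom 5: C, bond orders sum to 4 (valence 4) → 0 H
  atom 6: I (halogen, monovalent) → 0 H
  atom 7: C, bond orders sum to 4 (valence 4) → 0 H
  atom 8: C, bond orders sum to 3 (valence 4) → 1 H
  atom 9: C, bond orders sum to 3 (valence 4) → 1 H
  atom 10: C, bond orders sum to 3 (valence 4) → 1 H
  atom 11: C, bond orders sum to 4 (valence 4) → 0 H
  atom 12: O, bond orders sum to 2 (valence 2) → 0 H
  atom 13: O, bond orders sum to 2 (valence 2) → 0 H
  atom 14: C, bond orders sum to 1 (valence 4) → 3 H
Totals → C:10, H:9, I:1, O:3.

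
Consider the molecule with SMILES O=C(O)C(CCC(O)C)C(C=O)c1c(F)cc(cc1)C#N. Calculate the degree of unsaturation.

Molecular formula: C15H16FNO4.
DoU = (2C + 2 + N − H − X) / 2, where X is the halogen count and O/S are ignored.
    = (2·15 + 2 + 1 − 16 − 1) / 2 = 16 / 2 = 8.

8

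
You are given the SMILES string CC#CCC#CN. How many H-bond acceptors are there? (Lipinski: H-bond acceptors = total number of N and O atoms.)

1

N atoms: 1; O atoms: 0.
Lipinski HBA = 1 + 0 = 1.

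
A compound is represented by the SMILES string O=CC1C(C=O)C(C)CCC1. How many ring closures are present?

1

In SMILES, each pair of matching ring-closure digits denotes one ring-closing bond; the number of such bonds equals the number of independent rings.
Ring-closure bonds here: 1.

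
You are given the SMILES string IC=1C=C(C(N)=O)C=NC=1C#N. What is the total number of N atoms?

Scan the SMILES for N atoms (remember two-letter symbols like Cl and Br are single atoms).
Nitrogen count: 3.

3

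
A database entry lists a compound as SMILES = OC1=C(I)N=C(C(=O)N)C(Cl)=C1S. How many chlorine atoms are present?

Scan the SMILES for Cl atoms (remember two-letter symbols like Cl and Br are single atoms).
Chlorine count: 1.

1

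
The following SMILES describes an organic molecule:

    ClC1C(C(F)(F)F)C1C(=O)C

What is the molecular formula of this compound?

Walk through each heavy atom and fill implicit hydrogens from standard valence (C 4, N 3, O 2, S 2, halogen 1):
  atom 1: Cl (halogen, monovalent) → 0 H
  atom 2: C, bond orders sum to 3 (valence 4) → 1 H
  atom 3: C, bond orders sum to 3 (valence 4) → 1 H
  atom 4: C, bond orders sum to 4 (valence 4) → 0 H
  atom 5: F (halogen, monovalent) → 0 H
  atom 6: F (halogen, monovalent) → 0 H
  atom 7: F (halogen, monovalent) → 0 H
  atom 8: C, bond orders sum to 3 (valence 4) → 1 H
  atom 9: C, bond orders sum to 4 (valence 4) → 0 H
  atom 10: O, bond orders sum to 2 (valence 2) → 0 H
  atom 11: C, bond orders sum to 1 (valence 4) → 3 H
Totals → C:6, H:6, Cl:1, F:3, O:1.
In Hill order: C6H6ClF3O.

C6H6ClF3O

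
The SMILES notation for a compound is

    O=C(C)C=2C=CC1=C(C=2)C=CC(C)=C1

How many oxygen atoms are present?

1

Scan the SMILES for O atoms (remember two-letter symbols like Cl and Br are single atoms).
Oxygen count: 1.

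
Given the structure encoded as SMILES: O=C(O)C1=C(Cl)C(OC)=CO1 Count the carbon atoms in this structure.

6

Count every carbon token in the SMILES (each C, including those in ring-closure positions and inside branches).
Carbon count: 6.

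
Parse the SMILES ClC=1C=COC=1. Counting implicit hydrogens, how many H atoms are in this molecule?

3

Walk through each heavy atom and fill implicit hydrogens from standard valence (C 4, N 3, O 2, S 2, halogen 1):
  atom 1: Cl (halogen, monovalent) → 0 H
  atom 2: C, bond orders sum to 4 (valence 4) → 0 H
  atom 3: C, bond orders sum to 3 (valence 4) → 1 H
  atom 4: C, bond orders sum to 3 (valence 4) → 1 H
  atom 5: O, bond orders sum to 2 (valence 2) → 0 H
  atom 6: C, bond orders sum to 3 (valence 4) → 1 H
Total hydrogens: 3.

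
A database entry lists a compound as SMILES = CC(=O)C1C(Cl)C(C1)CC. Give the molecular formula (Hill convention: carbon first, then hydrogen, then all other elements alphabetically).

C8H13ClO

Walk through each heavy atom and fill implicit hydrogens from standard valence (C 4, N 3, O 2, S 2, halogen 1):
  atom 1: C, bond orders sum to 1 (valence 4) → 3 H
  atom 2: C, bond orders sum to 4 (valence 4) → 0 H
  atom 3: O, bond orders sum to 2 (valence 2) → 0 H
  atom 4: C, bond orders sum to 3 (valence 4) → 1 H
  atom 5: C, bond orders sum to 3 (valence 4) → 1 H
  atom 6: Cl (halogen, monovalent) → 0 H
  atom 7: C, bond orders sum to 3 (valence 4) → 1 H
  atom 8: C, bond orders sum to 2 (valence 4) → 2 H
  atom 9: C, bond orders sum to 2 (valence 4) → 2 H
  atom 10: C, bond orders sum to 1 (valence 4) → 3 H
Totals → C:8, H:13, Cl:1, O:1.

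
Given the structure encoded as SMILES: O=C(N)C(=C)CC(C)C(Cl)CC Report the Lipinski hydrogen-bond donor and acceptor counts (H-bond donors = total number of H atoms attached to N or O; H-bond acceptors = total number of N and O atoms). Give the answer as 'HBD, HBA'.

Donors: find every N or O and count the H atoms it carries.
  atom 1 (O): bond orders sum to 2 → 0 H
  atom 3 (N): bond orders sum to 1 → 2 H
Lipinski HBD = 2.
Acceptors: N atoms = 1, O atoms = 1 → HBA = 2.

2, 2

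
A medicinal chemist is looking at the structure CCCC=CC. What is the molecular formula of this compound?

Walk through each heavy atom and fill implicit hydrogens from standard valence (C 4, N 3, O 2, S 2, halogen 1):
  atom 1: C, bond orders sum to 1 (valence 4) → 3 H
  atom 2: C, bond orders sum to 2 (valence 4) → 2 H
  atom 3: C, bond orders sum to 2 (valence 4) → 2 H
  atom 4: C, bond orders sum to 3 (valence 4) → 1 H
  atom 5: C, bond orders sum to 3 (valence 4) → 1 H
  atom 6: C, bond orders sum to 1 (valence 4) → 3 H
Totals → C:6, H:12.
In Hill order: C6H12.

C6H12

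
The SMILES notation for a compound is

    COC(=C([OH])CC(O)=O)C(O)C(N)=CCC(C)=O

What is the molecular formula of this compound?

C11H17NO6

Walk through each heavy atom and fill implicit hydrogens from standard valence (C 4, N 3, O 2, S 2, halogen 1):
  atom 1: C, bond orders sum to 1 (valence 4) → 3 H
  atom 2: O, bond orders sum to 2 (valence 2) → 0 H
  atom 3: C, bond orders sum to 4 (valence 4) → 0 H
  atom 4: C, bond orders sum to 4 (valence 4) → 0 H
  atom 5: O with explicit H count 1
  atom 6: C, bond orders sum to 2 (valence 4) → 2 H
  atom 7: C, bond orders sum to 4 (valence 4) → 0 H
  atom 8: O, bond orders sum to 1 (valence 2) → 1 H
  atom 9: O, bond orders sum to 2 (valence 2) → 0 H
  atom 10: C, bond orders sum to 3 (valence 4) → 1 H
  atom 11: O, bond orders sum to 1 (valence 2) → 1 H
  atom 12: C, bond orders sum to 4 (valence 4) → 0 H
  atom 13: N, bond orders sum to 1 (valence 3) → 2 H
  atom 14: C, bond orders sum to 3 (valence 4) → 1 H
  atom 15: C, bond orders sum to 2 (valence 4) → 2 H
  atom 16: C, bond orders sum to 4 (valence 4) → 0 H
  atom 17: C, bond orders sum to 1 (valence 4) → 3 H
  atom 18: O, bond orders sum to 2 (valence 2) → 0 H
Totals → C:11, H:17, N:1, O:6.
In Hill order: C11H17NO6.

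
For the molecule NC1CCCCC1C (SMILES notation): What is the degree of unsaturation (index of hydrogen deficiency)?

Molecular formula: C7H15N.
DoU = (2C + 2 + N − H − X) / 2, where X is the halogen count and O/S are ignored.
    = (2·7 + 2 + 1 − 15 − 0) / 2 = 2 / 2 = 1.

1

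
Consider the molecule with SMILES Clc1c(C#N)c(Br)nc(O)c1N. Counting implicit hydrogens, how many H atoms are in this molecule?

Walk through each heavy atom and fill implicit hydrogens from standard valence (C 4, N 3, O 2, S 2, halogen 1); for lowercase aromatic atoms, an aromatic c carries 1 H when it has two neighbours and 0 H with three, and aromatic n carries 0 H:
  atom 1: Cl (halogen, monovalent) → 0 H
  atom 2: aromatic c, 3 neighbours → 0 H
  atom 3: aromatic c, 3 neighbours → 0 H
  atom 4: C, bond orders sum to 4 (valence 4) → 0 H
  atom 5: N, bond orders sum to 3 (valence 3) → 0 H
  atom 6: aromatic c, 3 neighbours → 0 H
  atom 7: Br (halogen, monovalent) → 0 H
  atom 8: aromatic n, 2 neighbours → 0 H
  atom 9: aromatic c, 3 neighbours → 0 H
  atom 10: O, bond orders sum to 1 (valence 2) → 1 H
  atom 11: aromatic c, 3 neighbours → 0 H
  atom 12: N, bond orders sum to 1 (valence 3) → 2 H
Total hydrogens: 3.

3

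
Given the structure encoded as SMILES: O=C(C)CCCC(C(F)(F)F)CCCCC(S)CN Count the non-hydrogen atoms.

19

Every atom symbol written in the SMILES (organic subset) is one heavy atom; implicit H are not written.
Heavy atoms by element → C:13, F:3, N:1, O:1, S:1.
Total: 19.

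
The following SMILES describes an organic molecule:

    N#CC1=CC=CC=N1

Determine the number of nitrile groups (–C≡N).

1

The nitrile motif appears at heavy-atom position 2 in the SMILES.
Nitrile count: 1.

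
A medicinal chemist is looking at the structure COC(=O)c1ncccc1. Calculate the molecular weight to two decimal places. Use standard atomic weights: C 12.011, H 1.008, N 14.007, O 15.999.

137.14 g/mol

First, the molecular formula is C7H7NO2 (counting implicit H from valence).
  C: 7 × 12.011 = 84.077
  H: 7 × 1.008 = 7.056
  N: 1 × 14.007 = 14.007
  O: 2 × 15.999 = 31.998
Sum: 7×12.011 + 7×1.008 + 1×14.007 + 2×15.999 = 137.138 → 137.14 g/mol.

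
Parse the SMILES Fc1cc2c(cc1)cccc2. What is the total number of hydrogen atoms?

7

Walk through each heavy atom and fill implicit hydrogens from standard valence (C 4, N 3, O 2, S 2, halogen 1); for lowercase aromatic atoms, an aromatic c carries 1 H when it has two neighbours and 0 H with three, and aromatic n carries 0 H:
  atom 1: F (halogen, monovalent) → 0 H
  atom 2: aromatic c, 3 neighbours → 0 H
  atom 3: aromatic c, 2 neighbours → 1 H
  atom 4: aromatic c, 3 neighbours → 0 H
  atom 5: aromatic c, 3 neighbours → 0 H
  atom 6: aromatic c, 2 neighbours → 1 H
  atom 7: aromatic c, 2 neighbours → 1 H
  atom 8: aromatic c, 2 neighbours → 1 H
  atom 9: aromatic c, 2 neighbours → 1 H
  atom 10: aromatic c, 2 neighbours → 1 H
  atom 11: aromatic c, 2 neighbours → 1 H
Total hydrogens: 7.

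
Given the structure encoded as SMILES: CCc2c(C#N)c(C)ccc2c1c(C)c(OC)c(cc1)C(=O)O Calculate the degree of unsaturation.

Molecular formula: C19H19NO3.
DoU = (2C + 2 + N − H − X) / 2, where X is the halogen count and O/S are ignored.
    = (2·19 + 2 + 1 − 19 − 0) / 2 = 22 / 2 = 11.

11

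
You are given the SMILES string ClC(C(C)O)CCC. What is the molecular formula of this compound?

C6H13ClO

Walk through each heavy atom and fill implicit hydrogens from standard valence (C 4, N 3, O 2, S 2, halogen 1):
  atom 1: Cl (halogen, monovalent) → 0 H
  atom 2: C, bond orders sum to 3 (valence 4) → 1 H
  atom 3: C, bond orders sum to 3 (valence 4) → 1 H
  atom 4: C, bond orders sum to 1 (valence 4) → 3 H
  atom 5: O, bond orders sum to 1 (valence 2) → 1 H
  atom 6: C, bond orders sum to 2 (valence 4) → 2 H
  atom 7: C, bond orders sum to 2 (valence 4) → 2 H
  atom 8: C, bond orders sum to 1 (valence 4) → 3 H
Totals → C:6, H:13, Cl:1, O:1.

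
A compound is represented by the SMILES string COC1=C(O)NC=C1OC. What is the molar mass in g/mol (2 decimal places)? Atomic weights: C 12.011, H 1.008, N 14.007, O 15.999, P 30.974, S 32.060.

143.14 g/mol

First, the molecular formula is C6H9NO3 (counting implicit H from valence).
  C: 6 × 12.011 = 72.066
  H: 9 × 1.008 = 9.072
  N: 1 × 14.007 = 14.007
  O: 3 × 15.999 = 47.997
Sum: 6×12.011 + 9×1.008 + 1×14.007 + 3×15.999 = 143.142 → 143.14 g/mol.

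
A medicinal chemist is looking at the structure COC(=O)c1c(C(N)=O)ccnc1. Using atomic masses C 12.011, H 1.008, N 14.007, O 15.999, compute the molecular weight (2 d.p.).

180.16 g/mol

First, the molecular formula is C8H8N2O3 (counting implicit H from valence).
  C: 8 × 12.011 = 96.088
  H: 8 × 1.008 = 8.064
  N: 2 × 14.007 = 28.014
  O: 3 × 15.999 = 47.997
Sum: 8×12.011 + 8×1.008 + 2×14.007 + 3×15.999 = 180.163 → 180.16 g/mol.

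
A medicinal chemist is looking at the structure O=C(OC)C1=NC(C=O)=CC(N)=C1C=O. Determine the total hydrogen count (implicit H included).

Walk through each heavy atom and fill implicit hydrogens from standard valence (C 4, N 3, O 2, S 2, halogen 1):
  atom 1: O, bond orders sum to 2 (valence 2) → 0 H
  atom 2: C, bond orders sum to 4 (valence 4) → 0 H
  atom 3: O, bond orders sum to 2 (valence 2) → 0 H
  atom 4: C, bond orders sum to 1 (valence 4) → 3 H
  atom 5: C, bond orders sum to 4 (valence 4) → 0 H
  atom 6: N, bond orders sum to 3 (valence 3) → 0 H
  atom 7: C, bond orders sum to 4 (valence 4) → 0 H
  atom 8: C, bond orders sum to 3 (valence 4) → 1 H
  atom 9: O, bond orders sum to 2 (valence 2) → 0 H
  atom 10: C, bond orders sum to 3 (valence 4) → 1 H
  atom 11: C, bond orders sum to 4 (valence 4) → 0 H
  atom 12: N, bond orders sum to 1 (valence 3) → 2 H
  atom 13: C, bond orders sum to 4 (valence 4) → 0 H
  atom 14: C, bond orders sum to 3 (valence 4) → 1 H
  atom 15: O, bond orders sum to 2 (valence 2) → 0 H
Total hydrogens: 8.

8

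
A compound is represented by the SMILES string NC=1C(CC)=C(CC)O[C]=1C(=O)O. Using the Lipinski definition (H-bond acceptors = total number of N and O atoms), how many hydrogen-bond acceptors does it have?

4

N atoms: 1; O atoms: 3.
Lipinski HBA = 1 + 3 = 4.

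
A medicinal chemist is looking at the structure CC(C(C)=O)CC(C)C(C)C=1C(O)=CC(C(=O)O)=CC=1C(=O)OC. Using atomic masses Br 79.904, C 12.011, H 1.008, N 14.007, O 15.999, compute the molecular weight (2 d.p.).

First, the molecular formula is C18H24O6 (counting implicit H from valence).
  C: 18 × 12.011 = 216.198
  H: 24 × 1.008 = 24.192
  O: 6 × 15.999 = 95.994
Sum: 18×12.011 + 24×1.008 + 6×15.999 = 336.384 → 336.38 g/mol.

336.38 g/mol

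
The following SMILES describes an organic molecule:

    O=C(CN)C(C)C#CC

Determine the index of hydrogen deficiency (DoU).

3

Degree of unsaturation = (number of rings) + (number of π bonds).
Ring closures in the SMILES: 0.
π bonds: 1 double bond (each 1 DoU), 1 triple bond (each 2 DoU) → 3 DoU from unsaturation.
Total DoU = 0 + 3 = 3.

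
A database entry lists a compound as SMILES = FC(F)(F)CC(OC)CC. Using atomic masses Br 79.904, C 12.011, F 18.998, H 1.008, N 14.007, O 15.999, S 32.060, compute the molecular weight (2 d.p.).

First, the molecular formula is C6H11F3O (counting implicit H from valence).
  C: 6 × 12.011 = 72.066
  F: 3 × 18.998 = 56.994
  H: 11 × 1.008 = 11.088
  O: 1 × 15.999 = 15.999
Sum: 6×12.011 + 3×18.998 + 11×1.008 + 1×15.999 = 156.147 → 156.15 g/mol.

156.15 g/mol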